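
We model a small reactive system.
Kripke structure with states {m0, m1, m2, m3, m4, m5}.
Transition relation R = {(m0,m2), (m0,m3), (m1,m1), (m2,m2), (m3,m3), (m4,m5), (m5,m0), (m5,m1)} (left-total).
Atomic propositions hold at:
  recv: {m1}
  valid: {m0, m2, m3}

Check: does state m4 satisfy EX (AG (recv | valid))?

No

Sat(recv | valid) = {m0, m1, m2, m3}
AG (recv | valid): greatest fixpoint, start Z0 = {m0, m1, m2, m3}, keep only states in Sat with every successor in Z. Already a fixed point.
Sat(AG (recv | valid)) = {m0, m1, m2, m3}
Sat(EX (AG (recv | valid))) = {s : some successor in {m0, m1, m2, m3}} = {m0, m1, m2, m3, m5}
m4 ∉ Sat(EX (AG (recv | valid))) = {m0, m1, m2, m3, m5}, so the formula does not hold at m4.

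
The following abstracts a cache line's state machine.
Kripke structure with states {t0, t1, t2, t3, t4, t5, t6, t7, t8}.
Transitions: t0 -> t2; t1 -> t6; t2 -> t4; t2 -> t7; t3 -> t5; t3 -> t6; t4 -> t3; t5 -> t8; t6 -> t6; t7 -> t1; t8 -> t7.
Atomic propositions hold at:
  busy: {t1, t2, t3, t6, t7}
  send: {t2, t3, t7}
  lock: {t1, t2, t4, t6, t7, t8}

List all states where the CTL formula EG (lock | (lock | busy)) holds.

{t1, t2, t3, t4, t6, t7, t8}

Sat(lock | busy) = {t1, t2, t3, t4, t6, t7, t8}
Sat(lock | (lock | busy)) = {t1, t2, t3, t4, t6, t7, t8}
EG (lock | (lock | busy)): greatest fixpoint, start Z0 = {t1, t2, t3, t4, t6, t7, t8}, keep only states in Sat with some successor in Z. Already a fixed point.
Sat(EG (lock | (lock | busy))) = {t1, t2, t3, t4, t6, t7, t8}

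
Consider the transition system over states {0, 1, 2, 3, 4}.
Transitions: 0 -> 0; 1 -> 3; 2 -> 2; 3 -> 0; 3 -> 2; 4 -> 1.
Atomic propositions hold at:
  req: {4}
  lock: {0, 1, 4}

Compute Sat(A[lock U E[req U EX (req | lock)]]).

{0, 1, 3, 4}

Sat(req | lock) = {0, 1, 4}
Sat(EX (req | lock)) = {s : some successor in {0, 1, 4}} = {0, 3, 4}
E[req U EX (req | lock)]: least fixpoint, start Z0 = Sat(EX (req | lock)) = {0, 3, 4}, add states in Sat(req) with some successor in Z. Already a fixed point.
Sat(E[req U EX (req | lock)]) = {0, 3, 4}
A[lock U E[req U EX (req | lock)]]: least fixpoint, start Z0 = Sat(E[req U EX (req | lock)]) = {0, 3, 4}, add states in Sat(lock) with every successor in Z. Z1 = {0, 1, 3, 4}; fixed.
Sat(A[lock U E[req U EX (req | lock)]]) = {0, 1, 3, 4}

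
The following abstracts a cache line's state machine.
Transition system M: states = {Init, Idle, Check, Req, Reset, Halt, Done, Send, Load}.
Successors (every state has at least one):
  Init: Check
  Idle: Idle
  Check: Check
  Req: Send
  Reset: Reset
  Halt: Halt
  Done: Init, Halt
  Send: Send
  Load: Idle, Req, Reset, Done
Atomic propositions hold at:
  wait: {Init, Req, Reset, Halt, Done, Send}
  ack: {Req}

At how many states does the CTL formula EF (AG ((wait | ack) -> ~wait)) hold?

5

Sat(wait | ack) = {Init, Req, Reset, Halt, Done, Send}
Sat(~wait) = {Idle, Check, Load}
Sat((wait | ack) -> ~wait) = {Idle, Check, Load}
AG ((wait | ack) -> ~wait): greatest fixpoint, start Z0 = {Idle, Check, Load}, keep only states in Sat with every successor in Z. Z1 = {Idle, Check}; fixed.
Sat(AG ((wait | ack) -> ~wait)) = {Idle, Check}
EF (AG ((wait | ack) -> ~wait)): least fixpoint, start Z0 = {Idle, Check}, add states with some successor in Z. Z1 = {Init, Idle, Check, Load}; Z2 = {Init, Idle, Check, Done, Load}; fixed.
Sat(EF (AG ((wait | ack) -> ~wait))) = {Init, Idle, Check, Done, Load}
|Sat(EF (AG ((wait | ack) -> ~wait)))| = |{Init, Idle, Check, Done, Load}| = 5.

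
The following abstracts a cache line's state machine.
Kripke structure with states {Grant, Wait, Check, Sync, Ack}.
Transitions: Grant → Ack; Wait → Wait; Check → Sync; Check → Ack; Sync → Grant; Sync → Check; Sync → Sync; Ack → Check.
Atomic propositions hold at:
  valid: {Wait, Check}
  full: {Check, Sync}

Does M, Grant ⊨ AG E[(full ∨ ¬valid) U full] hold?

Sat(¬valid) = {Grant, Sync, Ack}
Sat(full ∨ ¬valid) = {Grant, Check, Sync, Ack}
E[(full ∨ ¬valid) U full]: least fixpoint, start Z0 = Sat(full) = {Check, Sync}, add states in Sat(full ∨ ¬valid) with some successor in Z. Z1 = {Check, Sync, Ack}; Z2 = {Grant, Check, Sync, Ack}; fixed.
Sat(E[(full ∨ ¬valid) U full]) = {Grant, Check, Sync, Ack}
AG E[(full ∨ ¬valid) U full]: greatest fixpoint, start Z0 = {Grant, Check, Sync, Ack}, keep only states in Sat with every successor in Z. Already a fixed point.
Sat(AG E[(full ∨ ¬valid) U full]) = {Grant, Check, Sync, Ack}
Grant ∈ Sat(AG E[(full ∨ ¬valid) U full]) = {Grant, Check, Sync, Ack}, so the formula holds at Grant.

Yes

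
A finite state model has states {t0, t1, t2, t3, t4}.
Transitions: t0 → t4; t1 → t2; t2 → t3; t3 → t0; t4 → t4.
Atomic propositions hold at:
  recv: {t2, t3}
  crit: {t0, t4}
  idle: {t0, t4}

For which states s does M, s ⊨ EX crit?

{t0, t3, t4}

Sat(EX crit) = {s : some successor in {t0, t4}} = {t0, t3, t4}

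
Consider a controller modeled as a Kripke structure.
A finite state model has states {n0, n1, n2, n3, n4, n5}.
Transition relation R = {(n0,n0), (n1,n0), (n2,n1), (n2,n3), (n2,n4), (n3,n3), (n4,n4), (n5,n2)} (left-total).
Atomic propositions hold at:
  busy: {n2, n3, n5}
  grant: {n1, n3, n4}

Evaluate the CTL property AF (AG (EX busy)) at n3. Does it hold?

Sat(EX busy) = {s : some successor in {n2, n3, n5}} = {n2, n3, n5}
AG (EX busy): greatest fixpoint, start Z0 = {n2, n3, n5}, keep only states in Sat with every successor in Z. Z1 = {n3, n5}; Z2 = {n3}; fixed.
Sat(AG (EX busy)) = {n3}
AF (AG (EX busy)): least fixpoint, start Z0 = {n3}, add states with every successor in Z. Already a fixed point.
Sat(AF (AG (EX busy))) = {n3}
n3 ∈ Sat(AF (AG (EX busy))) = {n3}, so the formula holds at n3.

Yes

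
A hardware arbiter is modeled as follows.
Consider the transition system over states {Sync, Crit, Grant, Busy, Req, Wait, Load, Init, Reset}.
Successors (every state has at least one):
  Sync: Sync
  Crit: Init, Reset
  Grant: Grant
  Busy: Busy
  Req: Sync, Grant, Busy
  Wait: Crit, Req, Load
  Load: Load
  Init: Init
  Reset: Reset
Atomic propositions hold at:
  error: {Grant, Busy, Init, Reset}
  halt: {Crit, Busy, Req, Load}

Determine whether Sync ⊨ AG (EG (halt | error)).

No

Sat(halt | error) = {Crit, Grant, Busy, Req, Load, Init, Reset}
EG (halt | error): greatest fixpoint, start Z0 = {Crit, Grant, Busy, Req, Load, Init, Reset}, keep only states in Sat with some successor in Z. Already a fixed point.
Sat(EG (halt | error)) = {Crit, Grant, Busy, Req, Load, Init, Reset}
AG (EG (halt | error)): greatest fixpoint, start Z0 = {Crit, Grant, Busy, Req, Load, Init, Reset}, keep only states in Sat with every successor in Z. Z1 = {Crit, Grant, Busy, Load, Init, Reset}; fixed.
Sat(AG (EG (halt | error))) = {Crit, Grant, Busy, Load, Init, Reset}
Sync ∉ Sat(AG (EG (halt | error))) = {Crit, Grant, Busy, Load, Init, Reset}, so the formula does not hold at Sync.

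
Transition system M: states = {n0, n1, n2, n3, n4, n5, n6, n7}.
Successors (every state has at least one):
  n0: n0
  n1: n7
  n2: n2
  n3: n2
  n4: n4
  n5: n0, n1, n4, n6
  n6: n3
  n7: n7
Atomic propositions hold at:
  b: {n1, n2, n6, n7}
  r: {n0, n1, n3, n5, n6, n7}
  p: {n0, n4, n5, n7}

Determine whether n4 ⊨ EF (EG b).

No

EG b: greatest fixpoint, start Z0 = {n1, n2, n6, n7}, keep only states in Sat with some successor in Z. Z1 = {n1, n2, n7}; fixed.
Sat(EG b) = {n1, n2, n7}
EF (EG b): least fixpoint, start Z0 = {n1, n2, n7}, add states with some successor in Z. Z1 = {n1, n2, n3, n5, n7}; Z2 = {n1, n2, n3, n5, n6, n7}; fixed.
Sat(EF (EG b)) = {n1, n2, n3, n5, n6, n7}
n4 ∉ Sat(EF (EG b)) = {n1, n2, n3, n5, n6, n7}, so the formula does not hold at n4.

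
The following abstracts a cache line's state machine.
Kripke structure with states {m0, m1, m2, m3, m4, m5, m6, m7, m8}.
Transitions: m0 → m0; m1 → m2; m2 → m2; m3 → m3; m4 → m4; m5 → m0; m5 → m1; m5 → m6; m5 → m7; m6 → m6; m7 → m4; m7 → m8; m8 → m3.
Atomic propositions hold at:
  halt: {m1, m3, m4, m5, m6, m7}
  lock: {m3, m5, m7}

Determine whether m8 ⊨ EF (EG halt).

Yes

EG halt: greatest fixpoint, start Z0 = {m1, m3, m4, m5, m6, m7}, keep only states in Sat with some successor in Z. Z1 = {m3, m4, m5, m6, m7}; fixed.
Sat(EG halt) = {m3, m4, m5, m6, m7}
EF (EG halt): least fixpoint, start Z0 = {m3, m4, m5, m6, m7}, add states with some successor in Z. Z1 = {m3, m4, m5, m6, m7, m8}; fixed.
Sat(EF (EG halt)) = {m3, m4, m5, m6, m7, m8}
m8 ∈ Sat(EF (EG halt)) = {m3, m4, m5, m6, m7, m8}, so the formula holds at m8.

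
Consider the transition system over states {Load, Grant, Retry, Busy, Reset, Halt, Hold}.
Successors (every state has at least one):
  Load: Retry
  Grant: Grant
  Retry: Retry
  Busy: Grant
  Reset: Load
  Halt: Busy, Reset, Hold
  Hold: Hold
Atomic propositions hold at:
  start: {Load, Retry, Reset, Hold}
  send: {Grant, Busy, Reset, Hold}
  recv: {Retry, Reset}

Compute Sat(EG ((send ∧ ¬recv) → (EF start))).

Sat(¬recv) = {Load, Grant, Busy, Halt, Hold}
Sat(send ∧ ¬recv) = {Grant, Busy, Hold}
EF start: least fixpoint, start Z0 = {Load, Retry, Reset, Hold}, add states with some successor in Z. Z1 = {Load, Retry, Reset, Halt, Hold}; fixed.
Sat(EF start) = {Load, Retry, Reset, Halt, Hold}
Sat((send ∧ ¬recv) → (EF start)) = {Load, Retry, Reset, Halt, Hold}
EG ((send ∧ ¬recv) → (EF start)): greatest fixpoint, start Z0 = {Load, Retry, Reset, Halt, Hold}, keep only states in Sat with some successor in Z. Already a fixed point.
Sat(EG ((send ∧ ¬recv) → (EF start))) = {Load, Retry, Reset, Halt, Hold}

{Load, Retry, Reset, Halt, Hold}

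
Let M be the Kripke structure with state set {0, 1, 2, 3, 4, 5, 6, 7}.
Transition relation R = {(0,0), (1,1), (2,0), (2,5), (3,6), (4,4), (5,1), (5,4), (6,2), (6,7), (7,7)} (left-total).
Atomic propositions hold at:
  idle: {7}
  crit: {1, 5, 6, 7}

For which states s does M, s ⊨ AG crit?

{1, 7}

AG crit: greatest fixpoint, start Z0 = {1, 5, 6, 7}, keep only states in Sat with every successor in Z. Z1 = {1, 7}; fixed.
Sat(AG crit) = {1, 7}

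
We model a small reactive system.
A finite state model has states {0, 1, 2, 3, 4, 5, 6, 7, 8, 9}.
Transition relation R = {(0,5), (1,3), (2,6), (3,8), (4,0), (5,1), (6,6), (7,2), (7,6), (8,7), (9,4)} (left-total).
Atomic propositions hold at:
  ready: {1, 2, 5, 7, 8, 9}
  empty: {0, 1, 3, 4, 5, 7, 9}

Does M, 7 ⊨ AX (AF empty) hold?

No

AF empty: least fixpoint, start Z0 = {0, 1, 3, 4, 5, 7, 9}, add states with every successor in Z. Z1 = {0, 1, 3, 4, 5, 7, 8, 9}; fixed.
Sat(AF empty) = {0, 1, 3, 4, 5, 7, 8, 9}
Sat(AX (AF empty)) = {s : every successor in {0, 1, 3, 4, 5, 7, 8, 9}} = {0, 1, 3, 4, 5, 8, 9}
7 ∉ Sat(AX (AF empty)) = {0, 1, 3, 4, 5, 8, 9}, so the formula does not hold at 7.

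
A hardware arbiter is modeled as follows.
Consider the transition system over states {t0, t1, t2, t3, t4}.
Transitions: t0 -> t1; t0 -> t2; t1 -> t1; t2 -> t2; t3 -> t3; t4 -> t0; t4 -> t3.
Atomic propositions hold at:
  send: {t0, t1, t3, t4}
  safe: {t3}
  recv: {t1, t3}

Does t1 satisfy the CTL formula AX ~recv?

No

Sat(~recv) = {t0, t2, t4}
Sat(AX ~recv) = {s : every successor in {t0, t2, t4}} = {t2}
t1 ∉ Sat(AX ~recv) = {t2}, so the formula does not hold at t1.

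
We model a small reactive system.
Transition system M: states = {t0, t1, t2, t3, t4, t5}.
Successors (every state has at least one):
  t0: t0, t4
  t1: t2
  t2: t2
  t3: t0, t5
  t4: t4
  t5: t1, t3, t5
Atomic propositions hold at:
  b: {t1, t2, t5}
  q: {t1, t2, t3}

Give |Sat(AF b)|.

3

AF b: least fixpoint, start Z0 = {t1, t2, t5}, add states with every successor in Z. Already a fixed point.
Sat(AF b) = {t1, t2, t5}
|Sat(AF b)| = |{t1, t2, t5}| = 3.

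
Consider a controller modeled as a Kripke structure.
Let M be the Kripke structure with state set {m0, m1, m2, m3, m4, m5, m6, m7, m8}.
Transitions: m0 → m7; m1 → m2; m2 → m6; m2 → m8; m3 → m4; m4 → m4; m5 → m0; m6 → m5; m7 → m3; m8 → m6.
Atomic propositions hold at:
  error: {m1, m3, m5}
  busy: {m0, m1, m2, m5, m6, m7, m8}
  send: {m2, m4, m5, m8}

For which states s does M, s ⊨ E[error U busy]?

E[error U busy]: least fixpoint, start Z0 = Sat(busy) = {m0, m1, m2, m5, m6, m7, m8}, add states in Sat(error) with some successor in Z. Already a fixed point.
Sat(E[error U busy]) = {m0, m1, m2, m5, m6, m7, m8}

{m0, m1, m2, m5, m6, m7, m8}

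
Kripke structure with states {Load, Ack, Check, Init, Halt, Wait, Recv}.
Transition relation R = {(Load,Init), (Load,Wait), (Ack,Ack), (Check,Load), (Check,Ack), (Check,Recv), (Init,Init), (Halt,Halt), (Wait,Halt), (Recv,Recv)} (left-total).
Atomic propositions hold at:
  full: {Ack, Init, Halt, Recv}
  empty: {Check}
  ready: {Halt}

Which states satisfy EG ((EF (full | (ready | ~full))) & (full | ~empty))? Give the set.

{Load, Ack, Init, Halt, Wait, Recv}

Sat(~full) = {Load, Check, Wait}
Sat(ready | ~full) = {Load, Check, Halt, Wait}
Sat(full | (ready | ~full)) = {Load, Ack, Check, Init, Halt, Wait, Recv}
EF (full | (ready | ~full)): least fixpoint, start Z0 = {Load, Ack, Check, Init, Halt, Wait, Recv}, add states with some successor in Z. Already a fixed point.
Sat(EF (full | (ready | ~full))) = {Load, Ack, Check, Init, Halt, Wait, Recv}
Sat(~empty) = {Load, Ack, Init, Halt, Wait, Recv}
Sat(full | ~empty) = {Load, Ack, Init, Halt, Wait, Recv}
Sat((EF (full | (ready | ~full))) & (full | ~empty)) = {Load, Ack, Init, Halt, Wait, Recv}
EG ((EF (full | (ready | ~full))) & (full | ~empty)): greatest fixpoint, start Z0 = {Load, Ack, Init, Halt, Wait, Recv}, keep only states in Sat with some successor in Z. Already a fixed point.
Sat(EG ((EF (full | (ready | ~full))) & (full | ~empty))) = {Load, Ack, Init, Halt, Wait, Recv}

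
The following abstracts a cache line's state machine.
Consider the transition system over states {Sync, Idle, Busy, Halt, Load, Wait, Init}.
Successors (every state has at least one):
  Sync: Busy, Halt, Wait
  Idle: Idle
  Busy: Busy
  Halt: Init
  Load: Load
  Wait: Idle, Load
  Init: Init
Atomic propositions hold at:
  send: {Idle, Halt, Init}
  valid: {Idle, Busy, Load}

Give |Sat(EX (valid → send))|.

5

Sat(valid → send) = {Sync, Idle, Halt, Wait, Init}
Sat(EX (valid → send)) = {s : some successor in {Sync, Idle, Halt, Wait, Init}} = {Sync, Idle, Halt, Wait, Init}
|Sat(EX (valid → send))| = |{Sync, Idle, Halt, Wait, Init}| = 5.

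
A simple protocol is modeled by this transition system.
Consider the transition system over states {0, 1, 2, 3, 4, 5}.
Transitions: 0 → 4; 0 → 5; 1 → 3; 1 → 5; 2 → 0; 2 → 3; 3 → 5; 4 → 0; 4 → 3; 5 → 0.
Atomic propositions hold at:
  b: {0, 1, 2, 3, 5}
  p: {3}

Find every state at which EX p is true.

Sat(EX p) = {s : some successor in {3}} = {1, 2, 4}

{1, 2, 4}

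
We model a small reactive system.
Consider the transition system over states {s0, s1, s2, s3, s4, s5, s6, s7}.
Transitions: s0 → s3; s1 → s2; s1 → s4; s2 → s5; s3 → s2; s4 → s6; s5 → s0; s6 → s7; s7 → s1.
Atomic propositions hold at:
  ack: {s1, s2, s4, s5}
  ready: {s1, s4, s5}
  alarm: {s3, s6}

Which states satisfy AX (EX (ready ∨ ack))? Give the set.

Sat(ready ∨ ack) = {s1, s2, s4, s5}
Sat(EX (ready ∨ ack)) = {s : some successor in {s1, s2, s4, s5}} = {s1, s2, s3, s7}
Sat(AX (EX (ready ∨ ack))) = {s : every successor in {s1, s2, s3, s7}} = {s0, s3, s6, s7}

{s0, s3, s6, s7}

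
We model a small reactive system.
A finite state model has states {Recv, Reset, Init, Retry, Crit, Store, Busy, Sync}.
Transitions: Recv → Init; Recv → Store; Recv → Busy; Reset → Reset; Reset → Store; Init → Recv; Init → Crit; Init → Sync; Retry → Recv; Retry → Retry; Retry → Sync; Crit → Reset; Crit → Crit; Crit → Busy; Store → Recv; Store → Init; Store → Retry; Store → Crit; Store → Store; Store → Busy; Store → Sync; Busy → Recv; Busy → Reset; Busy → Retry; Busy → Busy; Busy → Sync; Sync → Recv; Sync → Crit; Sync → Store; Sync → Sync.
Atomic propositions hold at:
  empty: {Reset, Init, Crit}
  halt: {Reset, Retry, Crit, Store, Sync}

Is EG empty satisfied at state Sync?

No

EG empty: greatest fixpoint, start Z0 = {Reset, Init, Crit}, keep only states in Sat with some successor in Z. Already a fixed point.
Sat(EG empty) = {Reset, Init, Crit}
Sync ∉ Sat(EG empty) = {Reset, Init, Crit}, so the formula does not hold at Sync.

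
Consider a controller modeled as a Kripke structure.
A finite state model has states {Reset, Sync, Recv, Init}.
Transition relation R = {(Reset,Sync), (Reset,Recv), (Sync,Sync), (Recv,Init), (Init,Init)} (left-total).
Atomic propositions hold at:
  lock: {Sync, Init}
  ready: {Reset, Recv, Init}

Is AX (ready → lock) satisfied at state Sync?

Sat(ready → lock) = {Sync, Init}
Sat(AX (ready → lock)) = {s : every successor in {Sync, Init}} = {Sync, Recv, Init}
Sync ∈ Sat(AX (ready → lock)) = {Sync, Recv, Init}, so the formula holds at Sync.

Yes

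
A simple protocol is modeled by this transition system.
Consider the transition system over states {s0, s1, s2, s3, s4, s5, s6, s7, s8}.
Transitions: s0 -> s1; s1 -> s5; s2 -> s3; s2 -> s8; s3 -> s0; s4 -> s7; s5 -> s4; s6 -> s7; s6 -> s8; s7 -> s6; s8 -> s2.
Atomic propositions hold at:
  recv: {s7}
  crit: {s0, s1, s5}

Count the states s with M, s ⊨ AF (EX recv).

Sat(EX recv) = {s : some successor in {s7}} = {s4, s6}
AF (EX recv): least fixpoint, start Z0 = {s4, s6}, add states with every successor in Z. Z1 = {s4, s5, s6, s7}; Z2 = {s1, s4, s5, s6, s7}; Z3 = {s0, s1, s4, s5, s6, s7}; Z4 = {s0, s1, s3, s4, s5, s6, s7}; fixed.
Sat(AF (EX recv)) = {s0, s1, s3, s4, s5, s6, s7}
|Sat(AF (EX recv))| = |{s0, s1, s3, s4, s5, s6, s7}| = 7.

7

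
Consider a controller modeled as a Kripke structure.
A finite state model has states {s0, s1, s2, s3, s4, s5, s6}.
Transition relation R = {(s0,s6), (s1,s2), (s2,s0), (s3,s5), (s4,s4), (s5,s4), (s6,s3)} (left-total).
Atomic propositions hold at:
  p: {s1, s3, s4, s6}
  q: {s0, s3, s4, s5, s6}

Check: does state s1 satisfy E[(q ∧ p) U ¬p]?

No

Sat(q ∧ p) = {s3, s4, s6}
Sat(¬p) = {s0, s2, s5}
E[(q ∧ p) U ¬p]: least fixpoint, start Z0 = Sat(¬p) = {s0, s2, s5}, add states in Sat(q ∧ p) with some successor in Z. Z1 = {s0, s2, s3, s5}; Z2 = {s0, s2, s3, s5, s6}; fixed.
Sat(E[(q ∧ p) U ¬p]) = {s0, s2, s3, s5, s6}
s1 ∉ Sat(E[(q ∧ p) U ¬p]) = {s0, s2, s3, s5, s6}, so the formula does not hold at s1.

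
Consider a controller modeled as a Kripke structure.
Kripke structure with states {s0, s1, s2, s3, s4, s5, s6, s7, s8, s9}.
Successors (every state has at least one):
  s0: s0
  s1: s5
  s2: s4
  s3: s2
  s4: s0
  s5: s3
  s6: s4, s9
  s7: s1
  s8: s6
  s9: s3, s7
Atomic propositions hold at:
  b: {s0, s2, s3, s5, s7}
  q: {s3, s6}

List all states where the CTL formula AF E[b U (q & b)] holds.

{s1, s3, s5, s7, s9}

Sat(q & b) = {s3}
E[b U (q & b)]: least fixpoint, start Z0 = Sat((q & b)) = {s3}, add states in Sat(b) with some successor in Z. Z1 = {s3, s5}; fixed.
Sat(E[b U (q & b)]) = {s3, s5}
AF E[b U (q & b)]: least fixpoint, start Z0 = {s3, s5}, add states with every successor in Z. Z1 = {s1, s3, s5}; Z2 = {s1, s3, s5, s7}; Z3 = {s1, s3, s5, s7, s9}; fixed.
Sat(AF E[b U (q & b)]) = {s1, s3, s5, s7, s9}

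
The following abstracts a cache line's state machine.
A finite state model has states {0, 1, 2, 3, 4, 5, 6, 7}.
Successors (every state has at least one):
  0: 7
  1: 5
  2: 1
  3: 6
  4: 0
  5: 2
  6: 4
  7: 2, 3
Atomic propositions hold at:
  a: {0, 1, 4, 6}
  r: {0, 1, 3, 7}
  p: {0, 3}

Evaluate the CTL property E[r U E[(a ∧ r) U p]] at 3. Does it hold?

Sat(a ∧ r) = {0, 1}
E[(a ∧ r) U p]: least fixpoint, start Z0 = Sat(p) = {0, 3}, add states in Sat(a ∧ r) with some successor in Z. Already a fixed point.
Sat(E[(a ∧ r) U p]) = {0, 3}
E[r U E[(a ∧ r) U p]]: least fixpoint, start Z0 = Sat(E[(a ∧ r) U p]) = {0, 3}, add states in Sat(r) with some successor in Z. Z1 = {0, 3, 7}; fixed.
Sat(E[r U E[(a ∧ r) U p]]) = {0, 3, 7}
3 ∈ Sat(E[r U E[(a ∧ r) U p]]) = {0, 3, 7}, so the formula holds at 3.

Yes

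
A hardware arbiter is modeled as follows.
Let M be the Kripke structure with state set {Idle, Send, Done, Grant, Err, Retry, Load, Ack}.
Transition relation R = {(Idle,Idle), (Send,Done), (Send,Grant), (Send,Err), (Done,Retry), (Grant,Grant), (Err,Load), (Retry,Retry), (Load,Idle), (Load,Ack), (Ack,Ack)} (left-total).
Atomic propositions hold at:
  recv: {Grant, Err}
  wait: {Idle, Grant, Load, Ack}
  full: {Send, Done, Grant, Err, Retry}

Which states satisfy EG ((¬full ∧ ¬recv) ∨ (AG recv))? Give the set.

{Idle, Grant, Load, Ack}

Sat(¬full) = {Idle, Load, Ack}
Sat(¬recv) = {Idle, Send, Done, Retry, Load, Ack}
Sat(¬full ∧ ¬recv) = {Idle, Load, Ack}
AG recv: greatest fixpoint, start Z0 = {Grant, Err}, keep only states in Sat with every successor in Z. Z1 = {Grant}; fixed.
Sat(AG recv) = {Grant}
Sat((¬full ∧ ¬recv) ∨ (AG recv)) = {Idle, Grant, Load, Ack}
EG ((¬full ∧ ¬recv) ∨ (AG recv)): greatest fixpoint, start Z0 = {Idle, Grant, Load, Ack}, keep only states in Sat with some successor in Z. Already a fixed point.
Sat(EG ((¬full ∧ ¬recv) ∨ (AG recv))) = {Idle, Grant, Load, Ack}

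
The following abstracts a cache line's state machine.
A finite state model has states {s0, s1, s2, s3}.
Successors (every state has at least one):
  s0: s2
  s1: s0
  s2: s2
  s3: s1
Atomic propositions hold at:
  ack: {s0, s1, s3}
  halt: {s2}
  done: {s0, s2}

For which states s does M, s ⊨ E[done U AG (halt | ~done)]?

Sat(~done) = {s1, s3}
Sat(halt | ~done) = {s1, s2, s3}
AG (halt | ~done): greatest fixpoint, start Z0 = {s1, s2, s3}, keep only states in Sat with every successor in Z. Z1 = {s2, s3}; Z2 = {s2}; fixed.
Sat(AG (halt | ~done)) = {s2}
E[done U AG (halt | ~done)]: least fixpoint, start Z0 = Sat(AG (halt | ~done)) = {s2}, add states in Sat(done) with some successor in Z. Z1 = {s0, s2}; fixed.
Sat(E[done U AG (halt | ~done)]) = {s0, s2}

{s0, s2}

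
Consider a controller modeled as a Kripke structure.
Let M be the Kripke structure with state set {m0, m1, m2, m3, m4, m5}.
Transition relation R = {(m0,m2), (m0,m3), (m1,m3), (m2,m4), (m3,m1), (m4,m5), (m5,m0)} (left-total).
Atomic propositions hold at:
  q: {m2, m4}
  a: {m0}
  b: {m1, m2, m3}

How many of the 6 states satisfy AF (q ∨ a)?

4

Sat(q ∨ a) = {m0, m2, m4}
AF (q ∨ a): least fixpoint, start Z0 = {m0, m2, m4}, add states with every successor in Z. Z1 = {m0, m2, m4, m5}; fixed.
Sat(AF (q ∨ a)) = {m0, m2, m4, m5}
|Sat(AF (q ∨ a))| = |{m0, m2, m4, m5}| = 4.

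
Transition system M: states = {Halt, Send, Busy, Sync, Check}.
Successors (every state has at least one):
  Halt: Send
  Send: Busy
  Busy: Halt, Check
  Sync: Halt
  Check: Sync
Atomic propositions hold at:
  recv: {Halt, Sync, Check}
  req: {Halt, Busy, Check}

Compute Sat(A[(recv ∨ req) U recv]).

Sat(recv ∨ req) = {Halt, Busy, Sync, Check}
A[(recv ∨ req) U recv]: least fixpoint, start Z0 = Sat(recv) = {Halt, Sync, Check}, add states in Sat(recv ∨ req) with every successor in Z. Z1 = {Halt, Busy, Sync, Check}; fixed.
Sat(A[(recv ∨ req) U recv]) = {Halt, Busy, Sync, Check}

{Halt, Busy, Sync, Check}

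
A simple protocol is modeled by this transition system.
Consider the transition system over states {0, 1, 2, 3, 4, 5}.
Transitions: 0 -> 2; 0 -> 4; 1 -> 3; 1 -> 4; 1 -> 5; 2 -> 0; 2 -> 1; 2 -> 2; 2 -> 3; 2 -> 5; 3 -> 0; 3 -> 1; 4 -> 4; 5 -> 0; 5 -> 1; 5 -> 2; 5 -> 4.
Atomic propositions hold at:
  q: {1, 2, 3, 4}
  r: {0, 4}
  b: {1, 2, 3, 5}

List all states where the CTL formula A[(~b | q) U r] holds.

{0, 4}

Sat(~b) = {0, 4}
Sat(~b | q) = {0, 1, 2, 3, 4}
A[(~b | q) U r]: least fixpoint, start Z0 = Sat(r) = {0, 4}, add states in Sat(~b | q) with every successor in Z. Already a fixed point.
Sat(A[(~b | q) U r]) = {0, 4}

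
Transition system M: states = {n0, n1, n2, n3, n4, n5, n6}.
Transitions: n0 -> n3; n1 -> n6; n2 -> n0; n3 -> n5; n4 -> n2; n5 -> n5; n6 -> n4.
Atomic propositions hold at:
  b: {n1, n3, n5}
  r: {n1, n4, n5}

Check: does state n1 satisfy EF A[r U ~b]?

Yes

Sat(~b) = {n0, n2, n4, n6}
A[r U ~b]: least fixpoint, start Z0 = Sat(~b) = {n0, n2, n4, n6}, add states in Sat(r) with every successor in Z. Z1 = {n0, n1, n2, n4, n6}; fixed.
Sat(A[r U ~b]) = {n0, n1, n2, n4, n6}
EF A[r U ~b]: least fixpoint, start Z0 = {n0, n1, n2, n4, n6}, add states with some successor in Z. Already a fixed point.
Sat(EF A[r U ~b]) = {n0, n1, n2, n4, n6}
n1 ∈ Sat(EF A[r U ~b]) = {n0, n1, n2, n4, n6}, so the formula holds at n1.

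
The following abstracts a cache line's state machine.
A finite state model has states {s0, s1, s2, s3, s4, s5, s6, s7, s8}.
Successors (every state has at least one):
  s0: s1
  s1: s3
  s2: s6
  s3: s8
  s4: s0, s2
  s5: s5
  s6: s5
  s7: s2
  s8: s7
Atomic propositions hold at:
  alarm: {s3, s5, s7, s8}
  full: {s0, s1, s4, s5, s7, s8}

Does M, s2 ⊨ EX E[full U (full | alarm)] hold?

Sat(full | alarm) = {s0, s1, s3, s4, s5, s7, s8}
E[full U (full | alarm)]: least fixpoint, start Z0 = Sat((full | alarm)) = {s0, s1, s3, s4, s5, s7, s8}, add states in Sat(full) with some successor in Z. Already a fixed point.
Sat(E[full U (full | alarm)]) = {s0, s1, s3, s4, s5, s7, s8}
Sat(EX E[full U (full | alarm)]) = {s : some successor in {s0, s1, s3, s4, s5, s7, s8}} = {s0, s1, s3, s4, s5, s6, s8}
s2 ∉ Sat(EX E[full U (full | alarm)]) = {s0, s1, s3, s4, s5, s6, s8}, so the formula does not hold at s2.

No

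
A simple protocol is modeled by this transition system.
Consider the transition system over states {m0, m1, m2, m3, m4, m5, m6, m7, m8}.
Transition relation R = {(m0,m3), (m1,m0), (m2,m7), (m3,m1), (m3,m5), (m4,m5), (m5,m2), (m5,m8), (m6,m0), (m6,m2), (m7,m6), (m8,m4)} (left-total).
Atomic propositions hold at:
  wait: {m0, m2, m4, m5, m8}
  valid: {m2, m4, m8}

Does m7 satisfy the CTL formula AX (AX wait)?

Sat(AX wait) = {s : every successor in {m0, m2, m4, m5, m8}} = {m1, m4, m5, m6, m8}
Sat(AX (AX wait)) = {s : every successor in {m1, m4, m5, m6, m8}} = {m3, m4, m7, m8}
m7 ∈ Sat(AX (AX wait)) = {m3, m4, m7, m8}, so the formula holds at m7.

Yes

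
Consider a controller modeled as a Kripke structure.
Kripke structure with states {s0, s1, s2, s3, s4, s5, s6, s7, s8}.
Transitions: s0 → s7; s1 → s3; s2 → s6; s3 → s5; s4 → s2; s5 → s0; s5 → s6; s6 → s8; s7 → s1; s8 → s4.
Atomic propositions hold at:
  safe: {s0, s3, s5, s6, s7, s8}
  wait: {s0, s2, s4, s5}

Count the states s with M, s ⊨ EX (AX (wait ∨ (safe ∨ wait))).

Sat(safe ∨ wait) = {s0, s2, s3, s4, s5, s6, s7, s8}
Sat(wait ∨ (safe ∨ wait)) = {s0, s2, s3, s4, s5, s6, s7, s8}
Sat(AX (wait ∨ (safe ∨ wait))) = {s : every successor in {s0, s2, s3, s4, s5, s6, s7, s8}} = {s0, s1, s2, s3, s4, s5, s6, s8}
Sat(EX (AX (wait ∨ (safe ∨ wait)))) = {s : some successor in {s0, s1, s2, s3, s4, s5, s6, s8}} = {s1, s2, s3, s4, s5, s6, s7, s8}
|Sat(EX (AX (wait ∨ (safe ∨ wait))))| = |{s1, s2, s3, s4, s5, s6, s7, s8}| = 8.

8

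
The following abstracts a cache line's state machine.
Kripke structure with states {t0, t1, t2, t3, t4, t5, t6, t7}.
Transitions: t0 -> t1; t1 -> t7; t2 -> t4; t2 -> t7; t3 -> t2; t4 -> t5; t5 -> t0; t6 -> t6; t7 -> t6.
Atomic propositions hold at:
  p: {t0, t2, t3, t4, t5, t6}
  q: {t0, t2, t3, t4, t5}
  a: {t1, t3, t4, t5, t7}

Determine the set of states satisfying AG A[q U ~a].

{t6}

Sat(~a) = {t0, t2, t6}
A[q U ~a]: least fixpoint, start Z0 = Sat(~a) = {t0, t2, t6}, add states in Sat(q) with every successor in Z. Z1 = {t0, t2, t3, t5, t6}; Z2 = {t0, t2, t3, t4, t5, t6}; fixed.
Sat(A[q U ~a]) = {t0, t2, t3, t4, t5, t6}
AG A[q U ~a]: greatest fixpoint, start Z0 = {t0, t2, t3, t4, t5, t6}, keep only states in Sat with every successor in Z. Z1 = {t3, t4, t5, t6}; Z2 = {t4, t6}; Z3 = {t6}; fixed.
Sat(AG A[q U ~a]) = {t6}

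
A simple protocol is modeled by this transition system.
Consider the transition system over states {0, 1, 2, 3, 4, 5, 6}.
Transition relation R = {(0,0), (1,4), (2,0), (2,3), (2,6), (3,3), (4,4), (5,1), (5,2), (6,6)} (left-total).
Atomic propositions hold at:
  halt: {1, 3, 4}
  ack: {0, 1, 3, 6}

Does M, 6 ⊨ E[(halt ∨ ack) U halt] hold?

Sat(halt ∨ ack) = {0, 1, 3, 4, 6}
E[(halt ∨ ack) U halt]: least fixpoint, start Z0 = Sat(halt) = {1, 3, 4}, add states in Sat(halt ∨ ack) with some successor in Z. Already a fixed point.
Sat(E[(halt ∨ ack) U halt]) = {1, 3, 4}
6 ∉ Sat(E[(halt ∨ ack) U halt]) = {1, 3, 4}, so the formula does not hold at 6.

No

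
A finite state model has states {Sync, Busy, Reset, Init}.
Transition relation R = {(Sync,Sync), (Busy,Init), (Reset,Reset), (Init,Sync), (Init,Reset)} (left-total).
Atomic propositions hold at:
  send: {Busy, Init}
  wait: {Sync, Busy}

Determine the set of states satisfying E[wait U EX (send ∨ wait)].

Sat(send ∨ wait) = {Sync, Busy, Init}
Sat(EX (send ∨ wait)) = {s : some successor in {Sync, Busy, Init}} = {Sync, Busy, Init}
E[wait U EX (send ∨ wait)]: least fixpoint, start Z0 = Sat(EX (send ∨ wait)) = {Sync, Busy, Init}, add states in Sat(wait) with some successor in Z. Already a fixed point.
Sat(E[wait U EX (send ∨ wait)]) = {Sync, Busy, Init}

{Sync, Busy, Init}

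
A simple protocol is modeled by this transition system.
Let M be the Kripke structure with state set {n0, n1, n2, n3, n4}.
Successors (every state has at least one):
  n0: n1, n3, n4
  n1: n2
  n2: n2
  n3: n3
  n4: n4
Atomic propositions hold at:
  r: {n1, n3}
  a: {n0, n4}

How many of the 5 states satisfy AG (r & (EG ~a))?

1

Sat(~a) = {n1, n2, n3}
EG ~a: greatest fixpoint, start Z0 = {n1, n2, n3}, keep only states in Sat with some successor in Z. Already a fixed point.
Sat(EG ~a) = {n1, n2, n3}
Sat(r & (EG ~a)) = {n1, n3}
AG (r & (EG ~a)): greatest fixpoint, start Z0 = {n1, n3}, keep only states in Sat with every successor in Z. Z1 = {n3}; fixed.
Sat(AG (r & (EG ~a))) = {n3}
|Sat(AG (r & (EG ~a)))| = |{n3}| = 1.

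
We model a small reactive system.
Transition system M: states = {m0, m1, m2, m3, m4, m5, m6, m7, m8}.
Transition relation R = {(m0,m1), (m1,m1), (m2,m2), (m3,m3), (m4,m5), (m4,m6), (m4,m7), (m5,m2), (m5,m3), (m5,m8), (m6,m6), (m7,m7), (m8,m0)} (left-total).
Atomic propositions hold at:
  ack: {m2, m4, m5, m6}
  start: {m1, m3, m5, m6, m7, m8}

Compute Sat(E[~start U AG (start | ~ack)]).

{m0, m1, m3, m4, m6, m7, m8}

Sat(~start) = {m0, m2, m4}
Sat(~ack) = {m0, m1, m3, m7, m8}
Sat(start | ~ack) = {m0, m1, m3, m5, m6, m7, m8}
AG (start | ~ack): greatest fixpoint, start Z0 = {m0, m1, m3, m5, m6, m7, m8}, keep only states in Sat with every successor in Z. Z1 = {m0, m1, m3, m6, m7, m8}; fixed.
Sat(AG (start | ~ack)) = {m0, m1, m3, m6, m7, m8}
E[~start U AG (start | ~ack)]: least fixpoint, start Z0 = Sat(AG (start | ~ack)) = {m0, m1, m3, m6, m7, m8}, add states in Sat(~start) with some successor in Z. Z1 = {m0, m1, m3, m4, m6, m7, m8}; fixed.
Sat(E[~start U AG (start | ~ack)]) = {m0, m1, m3, m4, m6, m7, m8}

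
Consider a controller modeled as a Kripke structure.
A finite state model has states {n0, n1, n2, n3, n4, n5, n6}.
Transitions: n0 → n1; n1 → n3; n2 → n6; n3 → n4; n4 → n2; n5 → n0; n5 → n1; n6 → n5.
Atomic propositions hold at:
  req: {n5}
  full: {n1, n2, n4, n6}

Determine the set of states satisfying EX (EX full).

{n1, n3, n4, n5, n6}

Sat(EX full) = {s : some successor in {n1, n2, n4, n6}} = {n0, n2, n3, n4, n5}
Sat(EX (EX full)) = {s : some successor in {n0, n2, n3, n4, n5}} = {n1, n3, n4, n5, n6}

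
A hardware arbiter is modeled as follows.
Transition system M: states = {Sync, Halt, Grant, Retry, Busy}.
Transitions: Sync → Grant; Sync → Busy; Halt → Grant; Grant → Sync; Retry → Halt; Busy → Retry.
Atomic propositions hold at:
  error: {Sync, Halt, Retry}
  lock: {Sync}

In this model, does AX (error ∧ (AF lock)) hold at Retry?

AF lock: least fixpoint, start Z0 = {Sync}, add states with every successor in Z. Z1 = {Sync, Grant}; Z2 = {Sync, Halt, Grant}; Z3 = {Sync, Halt, Grant, Retry}; Z4 = {Sync, Halt, Grant, Retry, Busy}; fixed.
Sat(AF lock) = {Sync, Halt, Grant, Retry, Busy}
Sat(error ∧ (AF lock)) = {Sync, Halt, Retry}
Sat(AX (error ∧ (AF lock))) = {s : every successor in {Sync, Halt, Retry}} = {Grant, Retry, Busy}
Retry ∈ Sat(AX (error ∧ (AF lock))) = {Grant, Retry, Busy}, so the formula holds at Retry.

Yes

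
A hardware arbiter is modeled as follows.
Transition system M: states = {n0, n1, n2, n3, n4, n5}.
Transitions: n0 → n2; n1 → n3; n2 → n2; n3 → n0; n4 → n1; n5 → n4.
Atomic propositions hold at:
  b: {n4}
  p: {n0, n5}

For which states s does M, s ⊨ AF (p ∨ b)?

Sat(p ∨ b) = {n0, n4, n5}
AF (p ∨ b): least fixpoint, start Z0 = {n0, n4, n5}, add states with every successor in Z. Z1 = {n0, n3, n4, n5}; Z2 = {n0, n1, n3, n4, n5}; fixed.
Sat(AF (p ∨ b)) = {n0, n1, n3, n4, n5}

{n0, n1, n3, n4, n5}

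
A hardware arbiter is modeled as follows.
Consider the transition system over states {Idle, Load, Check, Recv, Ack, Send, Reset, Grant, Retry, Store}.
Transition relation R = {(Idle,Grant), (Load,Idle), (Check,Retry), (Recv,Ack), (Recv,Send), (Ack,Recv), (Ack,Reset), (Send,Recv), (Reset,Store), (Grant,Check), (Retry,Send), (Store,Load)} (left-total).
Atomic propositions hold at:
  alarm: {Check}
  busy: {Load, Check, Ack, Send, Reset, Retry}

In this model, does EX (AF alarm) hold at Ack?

AF alarm: least fixpoint, start Z0 = {Check}, add states with every successor in Z. Z1 = {Check, Grant}; Z2 = {Idle, Check, Grant}; Z3 = {Idle, Load, Check, Grant}; Z4 = {Idle, Load, Check, Grant, Store}; Z5 = {Idle, Load, Check, Reset, Grant, Store}; fixed.
Sat(AF alarm) = {Idle, Load, Check, Reset, Grant, Store}
Sat(EX (AF alarm)) = {s : some successor in {Idle, Load, Check, Reset, Grant, Store}} = {Idle, Load, Ack, Reset, Grant, Store}
Ack ∈ Sat(EX (AF alarm)) = {Idle, Load, Ack, Reset, Grant, Store}, so the formula holds at Ack.

Yes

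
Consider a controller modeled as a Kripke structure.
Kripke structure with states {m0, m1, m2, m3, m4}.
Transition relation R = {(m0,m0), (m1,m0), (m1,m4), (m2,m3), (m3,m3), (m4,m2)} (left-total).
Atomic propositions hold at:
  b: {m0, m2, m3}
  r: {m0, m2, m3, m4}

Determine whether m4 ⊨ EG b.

No

EG b: greatest fixpoint, start Z0 = {m0, m2, m3}, keep only states in Sat with some successor in Z. Already a fixed point.
Sat(EG b) = {m0, m2, m3}
m4 ∉ Sat(EG b) = {m0, m2, m3}, so the formula does not hold at m4.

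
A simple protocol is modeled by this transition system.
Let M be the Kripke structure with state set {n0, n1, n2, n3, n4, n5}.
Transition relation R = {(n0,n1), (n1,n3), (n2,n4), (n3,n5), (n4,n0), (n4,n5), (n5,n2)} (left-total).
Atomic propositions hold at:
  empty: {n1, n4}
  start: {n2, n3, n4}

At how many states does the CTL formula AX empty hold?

Sat(AX empty) = {s : every successor in {n1, n4}} = {n0, n2}
|Sat(AX empty)| = |{n0, n2}| = 2.

2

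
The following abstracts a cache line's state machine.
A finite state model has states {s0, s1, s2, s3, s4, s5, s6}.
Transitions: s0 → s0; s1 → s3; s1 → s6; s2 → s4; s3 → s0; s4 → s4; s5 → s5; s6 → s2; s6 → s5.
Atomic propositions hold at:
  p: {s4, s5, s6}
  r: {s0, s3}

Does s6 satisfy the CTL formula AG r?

AG r: greatest fixpoint, start Z0 = {s0, s3}, keep only states in Sat with every successor in Z. Already a fixed point.
Sat(AG r) = {s0, s3}
s6 ∉ Sat(AG r) = {s0, s3}, so the formula does not hold at s6.

No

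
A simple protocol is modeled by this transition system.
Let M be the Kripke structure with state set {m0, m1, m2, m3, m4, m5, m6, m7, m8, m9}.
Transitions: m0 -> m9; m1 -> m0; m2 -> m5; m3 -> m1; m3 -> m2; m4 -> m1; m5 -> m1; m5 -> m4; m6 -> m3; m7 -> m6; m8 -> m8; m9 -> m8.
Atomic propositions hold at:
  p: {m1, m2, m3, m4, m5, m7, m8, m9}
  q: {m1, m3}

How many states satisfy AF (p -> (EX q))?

Sat(EX q) = {s : some successor in {m1, m3}} = {m3, m4, m5, m6}
Sat(p -> (EX q)) = {m0, m3, m4, m5, m6}
AF (p -> (EX q)): least fixpoint, start Z0 = {m0, m3, m4, m5, m6}, add states with every successor in Z. Z1 = {m0, m1, m2, m3, m4, m5, m6, m7}; fixed.
Sat(AF (p -> (EX q))) = {m0, m1, m2, m3, m4, m5, m6, m7}
|Sat(AF (p -> (EX q)))| = |{m0, m1, m2, m3, m4, m5, m6, m7}| = 8.

8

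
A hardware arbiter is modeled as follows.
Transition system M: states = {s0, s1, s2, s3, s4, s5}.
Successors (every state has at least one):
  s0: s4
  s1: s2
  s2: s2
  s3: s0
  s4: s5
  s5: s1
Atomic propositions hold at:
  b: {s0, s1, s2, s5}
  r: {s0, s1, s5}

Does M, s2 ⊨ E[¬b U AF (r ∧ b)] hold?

No

Sat(¬b) = {s3, s4}
Sat(r ∧ b) = {s0, s1, s5}
AF (r ∧ b): least fixpoint, start Z0 = {s0, s1, s5}, add states with every successor in Z. Z1 = {s0, s1, s3, s4, s5}; fixed.
Sat(AF (r ∧ b)) = {s0, s1, s3, s4, s5}
E[¬b U AF (r ∧ b)]: least fixpoint, start Z0 = Sat(AF (r ∧ b)) = {s0, s1, s3, s4, s5}, add states in Sat(¬b) with some successor in Z. Already a fixed point.
Sat(E[¬b U AF (r ∧ b)]) = {s0, s1, s3, s4, s5}
s2 ∉ Sat(E[¬b U AF (r ∧ b)]) = {s0, s1, s3, s4, s5}, so the formula does not hold at s2.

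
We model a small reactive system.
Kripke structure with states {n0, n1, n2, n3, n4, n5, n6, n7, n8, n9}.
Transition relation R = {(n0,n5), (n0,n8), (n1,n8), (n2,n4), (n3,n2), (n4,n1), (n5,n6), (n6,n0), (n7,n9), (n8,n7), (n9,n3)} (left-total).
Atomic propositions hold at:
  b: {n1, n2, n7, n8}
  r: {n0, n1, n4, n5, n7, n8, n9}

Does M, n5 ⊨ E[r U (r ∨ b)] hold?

Yes

Sat(r ∨ b) = {n0, n1, n2, n4, n5, n7, n8, n9}
E[r U (r ∨ b)]: least fixpoint, start Z0 = Sat((r ∨ b)) = {n0, n1, n2, n4, n5, n7, n8, n9}, add states in Sat(r) with some successor in Z. Already a fixed point.
Sat(E[r U (r ∨ b)]) = {n0, n1, n2, n4, n5, n7, n8, n9}
n5 ∈ Sat(E[r U (r ∨ b)]) = {n0, n1, n2, n4, n5, n7, n8, n9}, so the formula holds at n5.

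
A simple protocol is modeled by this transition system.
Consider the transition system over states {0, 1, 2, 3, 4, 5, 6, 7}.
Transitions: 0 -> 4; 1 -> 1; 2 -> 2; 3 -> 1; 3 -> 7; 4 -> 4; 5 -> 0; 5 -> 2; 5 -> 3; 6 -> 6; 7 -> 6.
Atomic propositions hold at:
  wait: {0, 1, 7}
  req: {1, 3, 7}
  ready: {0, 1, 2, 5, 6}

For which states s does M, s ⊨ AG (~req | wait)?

Sat(~req) = {0, 2, 4, 5, 6}
Sat(~req | wait) = {0, 1, 2, 4, 5, 6, 7}
AG (~req | wait): greatest fixpoint, start Z0 = {0, 1, 2, 4, 5, 6, 7}, keep only states in Sat with every successor in Z. Z1 = {0, 1, 2, 4, 6, 7}; fixed.
Sat(AG (~req | wait)) = {0, 1, 2, 4, 6, 7}

{0, 1, 2, 4, 6, 7}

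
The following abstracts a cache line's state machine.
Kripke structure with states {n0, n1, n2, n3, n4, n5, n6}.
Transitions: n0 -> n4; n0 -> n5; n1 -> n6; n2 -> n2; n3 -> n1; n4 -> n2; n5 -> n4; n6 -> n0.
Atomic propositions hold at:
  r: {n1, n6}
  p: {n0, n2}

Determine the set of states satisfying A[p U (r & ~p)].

{n1, n6}

Sat(~p) = {n1, n3, n4, n5, n6}
Sat(r & ~p) = {n1, n6}
A[p U (r & ~p)]: least fixpoint, start Z0 = Sat((r & ~p)) = {n1, n6}, add states in Sat(p) with every successor in Z. Already a fixed point.
Sat(A[p U (r & ~p)]) = {n1, n6}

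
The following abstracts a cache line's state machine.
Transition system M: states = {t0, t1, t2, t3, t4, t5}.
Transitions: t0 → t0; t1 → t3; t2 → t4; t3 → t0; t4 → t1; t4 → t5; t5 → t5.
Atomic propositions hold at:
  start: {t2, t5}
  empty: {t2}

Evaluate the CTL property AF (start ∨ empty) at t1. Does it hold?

No

Sat(start ∨ empty) = {t2, t5}
AF (start ∨ empty): least fixpoint, start Z0 = {t2, t5}, add states with every successor in Z. Already a fixed point.
Sat(AF (start ∨ empty)) = {t2, t5}
t1 ∉ Sat(AF (start ∨ empty)) = {t2, t5}, so the formula does not hold at t1.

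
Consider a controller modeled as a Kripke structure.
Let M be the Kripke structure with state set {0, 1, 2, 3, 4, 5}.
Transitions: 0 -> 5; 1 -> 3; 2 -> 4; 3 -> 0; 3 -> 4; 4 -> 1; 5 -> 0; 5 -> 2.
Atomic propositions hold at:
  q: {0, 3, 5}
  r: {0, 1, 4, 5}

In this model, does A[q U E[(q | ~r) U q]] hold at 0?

Sat(~r) = {2, 3}
Sat(q | ~r) = {0, 2, 3, 5}
E[(q | ~r) U q]: least fixpoint, start Z0 = Sat(q) = {0, 3, 5}, add states in Sat(q | ~r) with some successor in Z. Already a fixed point.
Sat(E[(q | ~r) U q]) = {0, 3, 5}
A[q U E[(q | ~r) U q]]: least fixpoint, start Z0 = Sat(E[(q | ~r) U q]) = {0, 3, 5}, add states in Sat(q) with every successor in Z. Already a fixed point.
Sat(A[q U E[(q | ~r) U q]]) = {0, 3, 5}
0 ∈ Sat(A[q U E[(q | ~r) U q]]) = {0, 3, 5}, so the formula holds at 0.

Yes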